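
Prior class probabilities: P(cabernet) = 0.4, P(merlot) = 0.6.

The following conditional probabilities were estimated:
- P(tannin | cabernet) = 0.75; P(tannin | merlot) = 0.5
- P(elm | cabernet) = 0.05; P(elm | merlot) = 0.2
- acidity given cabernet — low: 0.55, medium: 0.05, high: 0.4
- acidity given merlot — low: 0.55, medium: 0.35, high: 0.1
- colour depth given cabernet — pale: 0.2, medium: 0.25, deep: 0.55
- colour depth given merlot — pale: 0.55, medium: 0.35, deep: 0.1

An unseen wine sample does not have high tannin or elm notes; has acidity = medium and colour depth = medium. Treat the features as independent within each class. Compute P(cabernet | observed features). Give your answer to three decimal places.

cabernet: 0.4 × (1−0.75) × (1−0.05) × 0.05 × 0.25 = 0.0011875
merlot: 0.6 × (1−0.5) × (1−0.2) × 0.35 × 0.35 = 0.0294
P(cabernet | x) = 0.0011875 / 0.0305875 ≈ 0.039

0.039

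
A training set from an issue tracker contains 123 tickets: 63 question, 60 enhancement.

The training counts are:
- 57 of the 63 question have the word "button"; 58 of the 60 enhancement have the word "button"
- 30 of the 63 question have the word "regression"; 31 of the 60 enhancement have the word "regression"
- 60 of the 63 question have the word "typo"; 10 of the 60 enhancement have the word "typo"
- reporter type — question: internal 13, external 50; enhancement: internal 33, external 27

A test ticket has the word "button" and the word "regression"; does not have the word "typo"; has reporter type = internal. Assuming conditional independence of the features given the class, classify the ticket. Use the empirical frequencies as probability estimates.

question: (63/123) × (57/63) × (30/63) × (3/63) × (13/63) ≈ 0.00216837
enhancement: (60/123) × (58/60) × (31/60) × (50/60) × (33/60) ≈ 0.111664
Highest score → enhancement.

enhancement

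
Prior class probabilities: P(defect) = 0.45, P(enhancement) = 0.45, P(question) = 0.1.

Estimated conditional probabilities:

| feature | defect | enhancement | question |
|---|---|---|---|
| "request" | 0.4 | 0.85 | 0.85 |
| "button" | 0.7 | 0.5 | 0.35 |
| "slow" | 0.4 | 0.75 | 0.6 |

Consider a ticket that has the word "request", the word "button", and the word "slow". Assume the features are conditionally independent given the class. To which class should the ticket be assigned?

defect: 0.45 × 0.4 × 0.7 × 0.4 = 0.0504
enhancement: 0.45 × 0.85 × 0.5 × 0.75 = 0.1434375
question: 0.1 × 0.85 × 0.35 × 0.6 = 0.01785
Highest score → enhancement.

enhancement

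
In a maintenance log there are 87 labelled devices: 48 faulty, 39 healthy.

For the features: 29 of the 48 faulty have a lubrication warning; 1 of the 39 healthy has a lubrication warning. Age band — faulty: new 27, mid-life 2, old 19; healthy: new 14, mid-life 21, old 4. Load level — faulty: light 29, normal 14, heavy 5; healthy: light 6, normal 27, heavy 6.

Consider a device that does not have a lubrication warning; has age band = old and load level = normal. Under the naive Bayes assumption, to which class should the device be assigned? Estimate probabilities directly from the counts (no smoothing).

faulty: (48/87) × (19/48) × (19/48) × (14/48) ≈ 0.0252135
healthy: (39/87) × (38/39) × (4/39) × (27/39) ≈ 0.0310141
Highest score → healthy.

healthy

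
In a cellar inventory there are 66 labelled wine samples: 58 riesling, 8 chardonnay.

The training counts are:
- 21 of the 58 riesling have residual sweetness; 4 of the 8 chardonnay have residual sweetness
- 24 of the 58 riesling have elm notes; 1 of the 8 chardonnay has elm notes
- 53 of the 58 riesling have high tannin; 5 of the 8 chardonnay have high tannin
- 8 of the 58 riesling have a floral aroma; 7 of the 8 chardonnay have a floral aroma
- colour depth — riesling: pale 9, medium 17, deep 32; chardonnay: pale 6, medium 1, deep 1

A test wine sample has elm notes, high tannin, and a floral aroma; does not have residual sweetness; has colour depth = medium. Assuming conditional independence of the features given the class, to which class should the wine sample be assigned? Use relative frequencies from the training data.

riesling: (58/66) × (37/58) × (24/58) × (53/58) × (8/58) × (17/58) ≈ 0.00856982
chardonnay: (8/66) × (4/8) × (1/8) × (5/8) × (7/8) × (1/8) ≈ 0.000517874
Highest score → riesling.

riesling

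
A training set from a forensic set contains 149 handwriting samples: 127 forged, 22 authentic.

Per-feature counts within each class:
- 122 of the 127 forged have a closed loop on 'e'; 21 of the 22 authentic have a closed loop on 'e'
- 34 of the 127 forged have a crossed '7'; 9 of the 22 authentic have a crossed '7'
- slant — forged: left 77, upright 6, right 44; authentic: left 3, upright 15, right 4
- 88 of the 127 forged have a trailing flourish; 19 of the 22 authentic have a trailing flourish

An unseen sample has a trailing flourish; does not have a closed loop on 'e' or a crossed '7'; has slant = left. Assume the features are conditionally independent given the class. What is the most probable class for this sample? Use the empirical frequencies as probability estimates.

forged

forged: (127/149) × (5/127) × (93/127) × (77/127) × (88/127) ≈ 0.0103235
authentic: (22/149) × (1/22) × (13/22) × (3/22) × (19/22) ≈ 0.000467051
Highest score → forged.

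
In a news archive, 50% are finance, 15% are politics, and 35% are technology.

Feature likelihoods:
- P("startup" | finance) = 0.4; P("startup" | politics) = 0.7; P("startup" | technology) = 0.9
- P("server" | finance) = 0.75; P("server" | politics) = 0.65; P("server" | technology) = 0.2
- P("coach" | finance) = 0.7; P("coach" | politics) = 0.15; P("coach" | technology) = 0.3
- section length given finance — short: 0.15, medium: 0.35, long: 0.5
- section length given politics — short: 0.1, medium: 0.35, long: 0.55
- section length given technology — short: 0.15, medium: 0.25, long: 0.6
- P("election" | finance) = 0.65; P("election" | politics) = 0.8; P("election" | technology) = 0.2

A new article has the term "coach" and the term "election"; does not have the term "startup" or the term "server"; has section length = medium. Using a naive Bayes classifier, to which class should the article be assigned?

finance: 0.5 × (1−0.4) × (1−0.75) × 0.7 × 0.35 × 0.65 = 0.01194375
politics: 0.15 × (1−0.7) × (1−0.65) × 0.15 × 0.35 × 0.8 = 0.0006615
technology: 0.35 × (1−0.9) × (1−0.2) × 0.3 × 0.25 × 0.2 = 0.00042
Highest score → finance.

finance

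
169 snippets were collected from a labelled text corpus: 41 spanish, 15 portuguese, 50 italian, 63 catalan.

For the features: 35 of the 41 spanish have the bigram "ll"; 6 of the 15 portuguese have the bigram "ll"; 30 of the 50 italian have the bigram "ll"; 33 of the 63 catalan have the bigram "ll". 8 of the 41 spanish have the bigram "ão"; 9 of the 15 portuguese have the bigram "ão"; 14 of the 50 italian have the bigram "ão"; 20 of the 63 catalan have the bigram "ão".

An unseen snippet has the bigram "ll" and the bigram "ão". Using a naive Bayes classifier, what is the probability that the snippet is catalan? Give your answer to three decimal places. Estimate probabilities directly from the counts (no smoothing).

spanish: (41/169) × (35/41) × (8/41) ≈ 0.0404099
portuguese: (15/169) × (6/15) × (9/15) ≈ 0.0213018
italian: (50/169) × (30/50) × (14/50) ≈ 0.0497041
catalan: (63/169) × (33/63) × (20/63) ≈ 0.0619893
P(catalan | x) = 0.0619893 / 0.1734051 ≈ 0.357

0.357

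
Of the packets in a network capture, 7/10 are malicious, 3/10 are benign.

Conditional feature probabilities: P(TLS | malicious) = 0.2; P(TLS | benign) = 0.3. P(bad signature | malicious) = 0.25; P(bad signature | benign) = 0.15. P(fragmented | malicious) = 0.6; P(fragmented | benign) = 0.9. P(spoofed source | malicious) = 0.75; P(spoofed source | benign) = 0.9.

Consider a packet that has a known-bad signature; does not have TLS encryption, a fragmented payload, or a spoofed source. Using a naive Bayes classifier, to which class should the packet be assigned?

malicious

malicious: 0.7 × (1−0.2) × 0.25 × (1−0.6) × (1−0.75) = 0.014
benign: 0.3 × (1−0.3) × 0.15 × (1−0.9) × (1−0.9) = 0.000315
Highest score → malicious.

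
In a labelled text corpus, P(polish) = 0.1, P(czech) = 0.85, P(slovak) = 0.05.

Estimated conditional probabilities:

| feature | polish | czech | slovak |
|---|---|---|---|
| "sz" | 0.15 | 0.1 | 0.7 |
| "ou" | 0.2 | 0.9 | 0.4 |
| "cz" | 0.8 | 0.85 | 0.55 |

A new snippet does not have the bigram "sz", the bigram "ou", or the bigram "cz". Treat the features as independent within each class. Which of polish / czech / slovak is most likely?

polish

polish: 0.1 × (1−0.15) × (1−0.2) × (1−0.8) = 0.0136
czech: 0.85 × (1−0.1) × (1−0.9) × (1−0.85) = 0.011475
slovak: 0.05 × (1−0.7) × (1−0.4) × (1−0.55) = 0.00405
Highest score → polish.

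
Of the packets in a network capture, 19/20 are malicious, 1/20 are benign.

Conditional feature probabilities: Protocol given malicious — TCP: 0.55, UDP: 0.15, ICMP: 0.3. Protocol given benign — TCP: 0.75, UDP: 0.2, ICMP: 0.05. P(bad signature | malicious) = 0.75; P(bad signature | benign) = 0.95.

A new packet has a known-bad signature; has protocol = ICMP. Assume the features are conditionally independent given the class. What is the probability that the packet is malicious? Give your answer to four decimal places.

malicious: 0.95 × 0.3 × 0.75 = 0.21375
benign: 0.05 × 0.05 × 0.95 = 0.002375
P(malicious | x) = 0.21375 / 0.216125 ≈ 0.9890

0.9890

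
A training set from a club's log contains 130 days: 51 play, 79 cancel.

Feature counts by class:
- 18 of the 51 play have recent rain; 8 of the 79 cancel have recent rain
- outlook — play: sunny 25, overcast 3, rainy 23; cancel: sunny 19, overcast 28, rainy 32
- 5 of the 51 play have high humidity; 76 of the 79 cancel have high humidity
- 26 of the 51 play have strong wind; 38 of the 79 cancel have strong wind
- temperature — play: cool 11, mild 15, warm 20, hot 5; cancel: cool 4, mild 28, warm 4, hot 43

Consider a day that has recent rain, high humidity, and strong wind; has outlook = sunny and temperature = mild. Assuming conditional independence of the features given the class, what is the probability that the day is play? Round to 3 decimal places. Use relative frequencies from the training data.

0.291

play: (51/130) × (18/51) × (25/51) × (5/51) × (26/51) × (15/51) ≈ 0.000997753
cancel: (79/130) × (8/79) × (19/79) × (76/79) × (38/79) × (28/79) ≈ 0.00242743
P(play | x) = 0.000997753 / 0.003425183 ≈ 0.291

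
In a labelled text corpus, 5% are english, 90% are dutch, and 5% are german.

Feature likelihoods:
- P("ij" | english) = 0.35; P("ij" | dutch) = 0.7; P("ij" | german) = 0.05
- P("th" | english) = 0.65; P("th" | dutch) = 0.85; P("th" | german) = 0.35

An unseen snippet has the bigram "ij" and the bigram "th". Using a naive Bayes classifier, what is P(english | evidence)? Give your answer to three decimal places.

english: 0.05 × 0.35 × 0.65 = 0.011375
dutch: 0.9 × 0.7 × 0.85 = 0.5355
german: 0.05 × 0.05 × 0.35 = 0.000875
P(english | x) = 0.011375 / 0.54775 ≈ 0.021

0.021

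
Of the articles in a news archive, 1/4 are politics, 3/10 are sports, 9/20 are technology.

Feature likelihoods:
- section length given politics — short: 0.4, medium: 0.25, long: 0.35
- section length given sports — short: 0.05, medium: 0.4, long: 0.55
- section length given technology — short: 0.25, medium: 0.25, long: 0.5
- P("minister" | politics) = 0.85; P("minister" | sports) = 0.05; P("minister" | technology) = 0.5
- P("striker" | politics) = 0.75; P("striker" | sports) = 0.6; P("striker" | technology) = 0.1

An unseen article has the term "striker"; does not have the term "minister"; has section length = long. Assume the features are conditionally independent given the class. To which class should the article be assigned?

sports

politics: 0.25 × 0.35 × (1−0.85) × 0.75 = 0.00984375
sports: 0.3 × 0.55 × (1−0.05) × 0.6 = 0.09405
technology: 0.45 × 0.5 × (1−0.5) × 0.1 = 0.01125
Highest score → sports.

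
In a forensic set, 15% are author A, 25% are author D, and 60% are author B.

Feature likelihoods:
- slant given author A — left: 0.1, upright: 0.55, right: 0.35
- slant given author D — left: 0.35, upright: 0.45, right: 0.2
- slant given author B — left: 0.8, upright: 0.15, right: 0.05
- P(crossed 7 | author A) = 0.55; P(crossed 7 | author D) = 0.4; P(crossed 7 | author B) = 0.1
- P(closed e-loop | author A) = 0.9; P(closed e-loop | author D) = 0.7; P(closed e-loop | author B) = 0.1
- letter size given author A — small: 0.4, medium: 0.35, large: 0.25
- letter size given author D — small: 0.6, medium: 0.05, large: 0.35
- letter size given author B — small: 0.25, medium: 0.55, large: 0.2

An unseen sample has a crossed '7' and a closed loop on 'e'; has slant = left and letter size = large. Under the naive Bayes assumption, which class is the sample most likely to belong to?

author D

author A: 0.15 × 0.1 × 0.55 × 0.9 × 0.25 = 0.00185625
author D: 0.25 × 0.35 × 0.4 × 0.7 × 0.35 = 0.008575
author B: 0.6 × 0.8 × 0.1 × 0.1 × 0.2 = 0.00096
Highest score → author D.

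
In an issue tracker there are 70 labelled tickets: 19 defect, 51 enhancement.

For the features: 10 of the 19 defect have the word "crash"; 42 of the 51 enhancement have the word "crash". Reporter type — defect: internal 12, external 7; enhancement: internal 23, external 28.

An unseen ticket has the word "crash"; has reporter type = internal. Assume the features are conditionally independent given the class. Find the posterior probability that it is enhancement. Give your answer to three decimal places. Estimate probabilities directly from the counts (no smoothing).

0.750

defect: (19/70) × (10/19) × (12/19) ≈ 0.0902256
enhancement: (51/70) × (42/51) × (23/51) ≈ 0.270588
P(enhancement | x) = 0.270588 / 0.3608136 ≈ 0.750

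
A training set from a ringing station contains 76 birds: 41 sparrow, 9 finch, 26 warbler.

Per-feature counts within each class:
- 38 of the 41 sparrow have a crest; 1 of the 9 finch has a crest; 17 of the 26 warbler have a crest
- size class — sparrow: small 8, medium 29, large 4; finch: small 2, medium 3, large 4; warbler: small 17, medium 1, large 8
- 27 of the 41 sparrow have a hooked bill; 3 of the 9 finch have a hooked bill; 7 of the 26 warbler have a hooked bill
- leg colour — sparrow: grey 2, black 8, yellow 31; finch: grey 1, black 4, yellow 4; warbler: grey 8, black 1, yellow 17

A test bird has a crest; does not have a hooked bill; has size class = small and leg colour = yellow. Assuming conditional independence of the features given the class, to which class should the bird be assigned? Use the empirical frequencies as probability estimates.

warbler

sparrow: (41/76) × (38/41) × (8/41) × (14/41) × (31/41) ≈ 0.0251883
finch: (9/76) × (1/9) × (2/9) × (6/9) × (4/9) ≈ 0.000866363
warbler: (26/76) × (17/26) × (17/26) × (19/26) × (17/26) ≈ 0.0698822
Highest score → warbler.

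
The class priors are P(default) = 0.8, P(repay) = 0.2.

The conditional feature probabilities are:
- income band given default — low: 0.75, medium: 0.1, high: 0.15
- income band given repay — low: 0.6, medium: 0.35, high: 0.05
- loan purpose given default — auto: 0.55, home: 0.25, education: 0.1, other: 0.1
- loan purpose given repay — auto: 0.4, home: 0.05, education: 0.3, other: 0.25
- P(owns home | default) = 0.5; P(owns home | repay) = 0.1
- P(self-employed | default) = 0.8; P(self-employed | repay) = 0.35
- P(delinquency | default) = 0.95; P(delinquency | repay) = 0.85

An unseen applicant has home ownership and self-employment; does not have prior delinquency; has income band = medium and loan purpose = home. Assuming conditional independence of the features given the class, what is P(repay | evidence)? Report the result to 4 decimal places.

default: 0.8 × 0.1 × 0.25 × 0.5 × 0.8 × (1−0.95) = 0.0004
repay: 0.2 × 0.35 × 0.05 × 0.1 × 0.35 × (1−0.85) = 0.000018375
P(repay | x) = 0.000018375 / 0.000418375 ≈ 0.0439

0.0439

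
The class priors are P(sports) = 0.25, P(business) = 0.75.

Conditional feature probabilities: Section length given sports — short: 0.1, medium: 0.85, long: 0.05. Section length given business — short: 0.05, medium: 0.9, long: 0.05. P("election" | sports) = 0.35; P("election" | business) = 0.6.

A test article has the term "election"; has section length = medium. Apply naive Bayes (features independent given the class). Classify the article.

sports: 0.25 × 0.85 × 0.35 = 0.074375
business: 0.75 × 0.9 × 0.6 = 0.405
Highest score → business.

business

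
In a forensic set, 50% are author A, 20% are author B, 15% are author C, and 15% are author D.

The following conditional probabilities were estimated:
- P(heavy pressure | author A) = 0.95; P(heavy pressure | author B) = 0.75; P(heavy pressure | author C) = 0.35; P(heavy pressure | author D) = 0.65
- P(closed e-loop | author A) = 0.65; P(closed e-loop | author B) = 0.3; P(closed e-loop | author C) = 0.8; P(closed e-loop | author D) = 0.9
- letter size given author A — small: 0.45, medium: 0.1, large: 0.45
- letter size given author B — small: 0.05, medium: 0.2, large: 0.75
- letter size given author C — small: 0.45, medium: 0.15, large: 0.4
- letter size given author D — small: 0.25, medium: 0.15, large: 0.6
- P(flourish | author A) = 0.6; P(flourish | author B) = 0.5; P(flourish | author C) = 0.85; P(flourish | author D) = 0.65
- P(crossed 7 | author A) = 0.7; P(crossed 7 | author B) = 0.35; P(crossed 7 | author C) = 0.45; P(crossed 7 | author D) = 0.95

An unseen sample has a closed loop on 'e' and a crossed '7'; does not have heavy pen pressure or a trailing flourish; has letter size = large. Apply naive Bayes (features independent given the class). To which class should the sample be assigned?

author D

author A: 0.5 × (1−0.95) × 0.65 × 0.45 × (1−0.6) × 0.7 = 0.0020475
author B: 0.2 × (1−0.75) × 0.3 × 0.75 × (1−0.5) × 0.35 = 0.00196875
author C: 0.15 × (1−0.35) × 0.8 × 0.4 × (1−0.85) × 0.45 = 0.002106
author D: 0.15 × (1−0.65) × 0.9 × 0.6 × (1−0.65) × 0.95 = 0.009426375
Highest score → author D.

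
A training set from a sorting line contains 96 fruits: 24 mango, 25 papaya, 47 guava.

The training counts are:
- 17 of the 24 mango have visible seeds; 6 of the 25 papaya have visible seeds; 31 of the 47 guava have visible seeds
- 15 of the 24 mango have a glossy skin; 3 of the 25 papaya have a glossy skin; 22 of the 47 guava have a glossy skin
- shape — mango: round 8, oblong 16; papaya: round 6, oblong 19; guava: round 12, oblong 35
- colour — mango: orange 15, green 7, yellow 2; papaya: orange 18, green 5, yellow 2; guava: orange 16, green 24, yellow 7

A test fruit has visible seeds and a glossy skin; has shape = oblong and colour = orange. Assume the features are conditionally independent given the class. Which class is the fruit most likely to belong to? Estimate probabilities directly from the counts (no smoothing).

mango: (24/96) × (17/24) × (15/24) × (16/24) × (15/24) ≈ 0.0461155
papaya: (25/96) × (6/25) × (3/25) × (19/25) × (18/25) = 0.004104
guava: (47/96) × (31/47) × (22/47) × (35/47) × (16/47) ≈ 0.0383184
Highest score → mango.

mango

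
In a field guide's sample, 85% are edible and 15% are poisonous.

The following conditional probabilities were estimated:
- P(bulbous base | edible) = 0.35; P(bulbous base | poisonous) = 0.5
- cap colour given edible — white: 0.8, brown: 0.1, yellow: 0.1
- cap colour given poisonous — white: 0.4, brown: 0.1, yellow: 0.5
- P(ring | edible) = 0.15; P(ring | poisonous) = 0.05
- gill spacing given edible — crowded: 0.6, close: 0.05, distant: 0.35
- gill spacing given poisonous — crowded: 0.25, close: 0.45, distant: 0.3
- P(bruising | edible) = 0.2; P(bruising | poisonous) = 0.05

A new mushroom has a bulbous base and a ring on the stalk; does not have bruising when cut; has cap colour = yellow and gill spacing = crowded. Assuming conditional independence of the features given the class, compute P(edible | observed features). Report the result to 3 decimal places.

0.828

edible: 0.85 × 0.35 × 0.1 × 0.15 × 0.6 × (1−0.2) = 0.002142
poisonous: 0.15 × 0.5 × 0.5 × 0.05 × 0.25 × (1−0.05) = 0.0004453125
P(edible | x) = 0.002142 / 0.0025873125 ≈ 0.828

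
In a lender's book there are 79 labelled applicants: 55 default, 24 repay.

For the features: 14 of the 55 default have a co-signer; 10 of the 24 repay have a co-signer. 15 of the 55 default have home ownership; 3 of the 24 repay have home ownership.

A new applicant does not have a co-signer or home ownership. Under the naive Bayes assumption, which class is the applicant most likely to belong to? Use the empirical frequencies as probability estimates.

default

default: (55/79) × (41/55) × (40/55) ≈ 0.377445
repay: (24/79) × (14/24) × (21/24) ≈ 0.155063
Highest score → default.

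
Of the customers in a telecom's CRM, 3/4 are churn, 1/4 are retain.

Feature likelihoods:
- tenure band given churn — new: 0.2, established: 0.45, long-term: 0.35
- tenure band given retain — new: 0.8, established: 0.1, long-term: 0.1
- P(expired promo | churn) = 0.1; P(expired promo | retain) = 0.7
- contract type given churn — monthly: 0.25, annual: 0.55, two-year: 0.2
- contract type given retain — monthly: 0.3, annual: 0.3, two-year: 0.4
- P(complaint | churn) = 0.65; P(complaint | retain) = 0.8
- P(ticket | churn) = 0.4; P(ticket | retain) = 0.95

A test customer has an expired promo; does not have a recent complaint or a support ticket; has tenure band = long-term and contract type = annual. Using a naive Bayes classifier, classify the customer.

churn: 0.75 × 0.35 × 0.1 × 0.55 × (1−0.65) × (1−0.4) = 0.003031875
retain: 0.25 × 0.1 × 0.7 × 0.3 × (1−0.8) × (1−0.95) = 0.0000525
Highest score → churn.

churn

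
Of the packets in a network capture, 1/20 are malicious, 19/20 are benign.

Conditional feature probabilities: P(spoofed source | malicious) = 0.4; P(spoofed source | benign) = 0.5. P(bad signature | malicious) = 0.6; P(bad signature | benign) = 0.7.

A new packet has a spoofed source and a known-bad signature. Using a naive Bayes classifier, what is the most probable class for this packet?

malicious: 0.05 × 0.4 × 0.6 = 0.012
benign: 0.95 × 0.5 × 0.7 = 0.3325
Highest score → benign.

benign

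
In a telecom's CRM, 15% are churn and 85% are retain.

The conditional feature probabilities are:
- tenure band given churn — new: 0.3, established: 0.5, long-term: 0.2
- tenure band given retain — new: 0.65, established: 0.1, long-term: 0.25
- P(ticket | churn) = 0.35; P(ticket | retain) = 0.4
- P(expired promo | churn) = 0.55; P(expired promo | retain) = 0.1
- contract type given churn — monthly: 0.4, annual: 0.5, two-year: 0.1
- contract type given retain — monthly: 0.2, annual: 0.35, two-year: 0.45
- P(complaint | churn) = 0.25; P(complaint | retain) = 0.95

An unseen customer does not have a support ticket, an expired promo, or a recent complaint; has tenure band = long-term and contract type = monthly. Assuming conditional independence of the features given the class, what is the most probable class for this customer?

churn

churn: 0.15 × 0.2 × (1−0.35) × (1−0.55) × 0.4 × (1−0.25) = 0.0026325
retain: 0.85 × 0.25 × (1−0.4) × (1−0.1) × 0.2 × (1−0.95) = 0.0011475
Highest score → churn.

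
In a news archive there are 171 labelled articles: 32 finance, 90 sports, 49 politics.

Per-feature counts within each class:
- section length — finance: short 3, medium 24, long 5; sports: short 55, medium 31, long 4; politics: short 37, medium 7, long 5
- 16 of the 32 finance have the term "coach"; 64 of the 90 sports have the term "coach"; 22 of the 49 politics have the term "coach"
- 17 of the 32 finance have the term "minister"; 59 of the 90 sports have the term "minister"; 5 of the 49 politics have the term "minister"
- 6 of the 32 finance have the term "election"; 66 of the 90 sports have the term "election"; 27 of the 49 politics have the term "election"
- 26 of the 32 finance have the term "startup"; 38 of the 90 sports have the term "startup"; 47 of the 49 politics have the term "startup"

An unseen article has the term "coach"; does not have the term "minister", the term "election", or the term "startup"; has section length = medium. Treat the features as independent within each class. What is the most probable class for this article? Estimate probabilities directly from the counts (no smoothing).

sports

finance: (32/171) × (24/32) × (16/32) × (15/32) × (26/32) × (6/32) ≈ 0.00501131
sports: (90/171) × (31/90) × (64/90) × (31/90) × (24/90) × (52/90) ≈ 0.00684151
politics: (49/171) × (7/49) × (22/49) × (44/49) × (22/49) × (2/49) ≈ 0.000302444
Highest score → sports.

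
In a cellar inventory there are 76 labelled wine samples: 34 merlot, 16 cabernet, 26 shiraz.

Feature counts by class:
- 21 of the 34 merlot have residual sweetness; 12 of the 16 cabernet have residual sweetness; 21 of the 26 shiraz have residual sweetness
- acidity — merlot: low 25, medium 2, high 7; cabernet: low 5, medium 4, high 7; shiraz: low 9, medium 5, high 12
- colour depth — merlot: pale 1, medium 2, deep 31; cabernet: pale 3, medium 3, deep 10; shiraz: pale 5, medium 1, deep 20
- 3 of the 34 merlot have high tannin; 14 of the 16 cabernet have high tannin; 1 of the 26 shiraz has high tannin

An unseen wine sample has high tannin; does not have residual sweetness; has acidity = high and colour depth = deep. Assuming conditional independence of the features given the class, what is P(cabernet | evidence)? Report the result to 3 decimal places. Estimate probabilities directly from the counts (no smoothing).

merlot: (34/76) × (13/34) × (7/34) × (31/34) × (3/34) ≈ 0.00283318
cabernet: (16/76) × (4/16) × (7/16) × (10/16) × (14/16) ≈ 0.0125925
shiraz: (26/76) × (5/26) × (12/26) × (20/26) × (1/26) ≈ 0.000898354
P(cabernet | x) = 0.0125925 / 0.016324034 ≈ 0.771

0.771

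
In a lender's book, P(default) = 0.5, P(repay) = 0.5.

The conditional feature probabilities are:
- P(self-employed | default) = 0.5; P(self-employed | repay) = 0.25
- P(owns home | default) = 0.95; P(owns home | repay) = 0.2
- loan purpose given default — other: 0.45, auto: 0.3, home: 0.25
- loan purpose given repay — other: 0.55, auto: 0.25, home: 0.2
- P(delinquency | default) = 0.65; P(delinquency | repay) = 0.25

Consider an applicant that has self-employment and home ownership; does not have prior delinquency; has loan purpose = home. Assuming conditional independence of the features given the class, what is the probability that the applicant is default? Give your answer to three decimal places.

default: 0.5 × 0.5 × 0.95 × 0.25 × (1−0.65) = 0.02078125
repay: 0.5 × 0.25 × 0.2 × 0.2 × (1−0.25) = 0.00375
P(default | x) = 0.02078125 / 0.02453125 ≈ 0.847

0.847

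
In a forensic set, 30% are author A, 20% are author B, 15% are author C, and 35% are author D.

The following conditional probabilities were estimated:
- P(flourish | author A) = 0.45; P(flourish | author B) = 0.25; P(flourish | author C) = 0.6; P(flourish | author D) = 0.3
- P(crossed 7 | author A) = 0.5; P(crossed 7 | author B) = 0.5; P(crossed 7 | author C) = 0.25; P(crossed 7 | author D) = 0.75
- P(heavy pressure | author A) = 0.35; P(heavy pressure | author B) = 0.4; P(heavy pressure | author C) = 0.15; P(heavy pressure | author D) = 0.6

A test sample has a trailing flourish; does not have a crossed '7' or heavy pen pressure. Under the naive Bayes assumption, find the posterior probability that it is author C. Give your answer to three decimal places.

author A: 0.3 × 0.45 × (1−0.5) × (1−0.35) = 0.043875
author B: 0.2 × 0.25 × (1−0.5) × (1−0.4) = 0.015
author C: 0.15 × 0.6 × (1−0.25) × (1−0.15) = 0.057375
author D: 0.35 × 0.3 × (1−0.75) × (1−0.6) = 0.0105
P(author C | x) = 0.057375 / 0.12675 ≈ 0.453

0.453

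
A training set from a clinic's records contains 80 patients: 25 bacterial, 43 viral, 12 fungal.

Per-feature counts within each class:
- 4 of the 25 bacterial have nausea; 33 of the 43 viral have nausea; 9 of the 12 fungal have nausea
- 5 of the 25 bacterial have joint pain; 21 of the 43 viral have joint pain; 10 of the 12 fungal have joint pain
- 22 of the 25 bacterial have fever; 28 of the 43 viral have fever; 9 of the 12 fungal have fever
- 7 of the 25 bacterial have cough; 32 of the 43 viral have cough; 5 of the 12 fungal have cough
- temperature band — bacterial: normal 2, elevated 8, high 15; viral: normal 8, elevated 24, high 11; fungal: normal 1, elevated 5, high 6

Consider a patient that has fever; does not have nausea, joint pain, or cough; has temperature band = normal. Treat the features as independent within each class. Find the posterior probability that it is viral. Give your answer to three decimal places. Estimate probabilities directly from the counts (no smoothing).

0.154

bacterial: (25/80) × (21/25) × (20/25) × (22/25) × (18/25) × (2/25) = 0.01064448
viral: (43/80) × (10/43) × (22/43) × (28/43) × (11/43) × (8/43) ≈ 0.00198198
fungal: (12/80) × (3/12) × (2/12) × (9/12) × (7/12) × (1/12) ≈ 0.000227865
P(viral | x) = 0.00198198 / 0.012854325 ≈ 0.154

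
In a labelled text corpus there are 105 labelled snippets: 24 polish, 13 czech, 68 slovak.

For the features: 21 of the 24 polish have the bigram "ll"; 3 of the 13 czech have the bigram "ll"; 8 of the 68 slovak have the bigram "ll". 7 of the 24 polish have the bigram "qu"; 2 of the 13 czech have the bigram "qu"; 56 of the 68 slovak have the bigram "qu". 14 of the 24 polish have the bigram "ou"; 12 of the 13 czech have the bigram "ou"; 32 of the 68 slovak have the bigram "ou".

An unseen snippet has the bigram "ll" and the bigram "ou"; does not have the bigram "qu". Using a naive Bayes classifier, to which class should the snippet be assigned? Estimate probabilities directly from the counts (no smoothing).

polish: (24/105) × (21/24) × (17/24) × (14/24) ≈ 0.0826389
czech: (13/105) × (3/13) × (11/13) × (12/13) ≈ 0.0223161
slovak: (68/105) × (8/68) × (12/68) × (32/68) ≈ 0.00632724
Highest score → polish.

polish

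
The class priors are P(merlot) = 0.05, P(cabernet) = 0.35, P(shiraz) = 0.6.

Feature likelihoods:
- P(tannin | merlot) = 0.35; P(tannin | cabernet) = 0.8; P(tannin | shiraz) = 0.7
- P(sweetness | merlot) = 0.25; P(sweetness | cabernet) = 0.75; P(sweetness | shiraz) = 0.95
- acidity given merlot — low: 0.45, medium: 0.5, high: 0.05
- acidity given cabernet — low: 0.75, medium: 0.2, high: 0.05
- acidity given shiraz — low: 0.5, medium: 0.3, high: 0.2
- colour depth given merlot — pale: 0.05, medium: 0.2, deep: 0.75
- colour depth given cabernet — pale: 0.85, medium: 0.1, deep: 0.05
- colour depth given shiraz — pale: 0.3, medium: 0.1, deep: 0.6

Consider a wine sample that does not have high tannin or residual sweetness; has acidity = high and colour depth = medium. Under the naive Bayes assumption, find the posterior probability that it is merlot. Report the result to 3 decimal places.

0.477

merlot: 0.05 × (1−0.35) × (1−0.25) × 0.05 × 0.2 = 0.00024375
cabernet: 0.35 × (1−0.8) × (1−0.75) × 0.05 × 0.1 = 0.0000875
shiraz: 0.6 × (1−0.7) × (1−0.95) × 0.2 × 0.1 = 0.00018
P(merlot | x) = 0.00024375 / 0.00051125 ≈ 0.477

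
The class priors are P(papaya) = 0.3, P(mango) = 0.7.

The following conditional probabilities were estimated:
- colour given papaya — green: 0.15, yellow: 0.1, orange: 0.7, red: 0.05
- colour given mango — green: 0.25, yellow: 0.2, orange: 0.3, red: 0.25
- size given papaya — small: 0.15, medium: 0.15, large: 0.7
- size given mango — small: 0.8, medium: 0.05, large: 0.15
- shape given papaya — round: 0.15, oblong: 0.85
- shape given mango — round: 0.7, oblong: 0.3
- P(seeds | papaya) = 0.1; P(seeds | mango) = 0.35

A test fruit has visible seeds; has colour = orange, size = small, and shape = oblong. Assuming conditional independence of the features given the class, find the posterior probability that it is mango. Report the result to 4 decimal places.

0.8682

papaya: 0.3 × 0.7 × 0.15 × 0.85 × 0.1 = 0.0026775
mango: 0.7 × 0.3 × 0.8 × 0.3 × 0.35 = 0.01764
P(mango | x) = 0.01764 / 0.0203175 ≈ 0.8682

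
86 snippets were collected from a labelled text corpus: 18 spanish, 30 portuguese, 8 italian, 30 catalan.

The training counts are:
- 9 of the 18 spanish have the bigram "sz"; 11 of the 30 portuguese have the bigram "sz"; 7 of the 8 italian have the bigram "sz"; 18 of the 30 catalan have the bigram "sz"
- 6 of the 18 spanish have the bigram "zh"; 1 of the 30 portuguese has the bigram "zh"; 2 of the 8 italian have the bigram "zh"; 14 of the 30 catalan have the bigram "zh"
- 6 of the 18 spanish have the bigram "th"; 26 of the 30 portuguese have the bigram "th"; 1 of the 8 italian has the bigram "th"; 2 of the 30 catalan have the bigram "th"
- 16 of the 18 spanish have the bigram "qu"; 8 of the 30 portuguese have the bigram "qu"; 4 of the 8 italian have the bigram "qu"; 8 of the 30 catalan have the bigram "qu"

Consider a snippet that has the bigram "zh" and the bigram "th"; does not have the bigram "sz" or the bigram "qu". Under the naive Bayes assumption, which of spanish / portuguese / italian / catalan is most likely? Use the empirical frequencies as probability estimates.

spanish: (18/86) × (9/18) × (6/18) × (6/18) × (2/18) ≈ 0.00129199
portuguese: (30/86) × (19/30) × (1/30) × (26/30) × (22/30) ≈ 0.00468045
italian: (8/86) × (1/8) × (2/8) × (1/8) × (4/8) ≈ 0.000181686
catalan: (30/86) × (12/30) × (14/30) × (2/30) × (22/30) ≈ 0.00318346
Highest score → portuguese.

portuguese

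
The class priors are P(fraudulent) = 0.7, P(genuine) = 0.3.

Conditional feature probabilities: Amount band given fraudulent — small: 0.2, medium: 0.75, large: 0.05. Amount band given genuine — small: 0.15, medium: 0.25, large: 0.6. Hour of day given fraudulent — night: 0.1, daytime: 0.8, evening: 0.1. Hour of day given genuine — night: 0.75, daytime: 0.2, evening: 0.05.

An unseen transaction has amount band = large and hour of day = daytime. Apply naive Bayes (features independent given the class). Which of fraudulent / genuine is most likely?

fraudulent: 0.7 × 0.05 × 0.8 = 0.028
genuine: 0.3 × 0.6 × 0.2 = 0.036
Highest score → genuine.

genuine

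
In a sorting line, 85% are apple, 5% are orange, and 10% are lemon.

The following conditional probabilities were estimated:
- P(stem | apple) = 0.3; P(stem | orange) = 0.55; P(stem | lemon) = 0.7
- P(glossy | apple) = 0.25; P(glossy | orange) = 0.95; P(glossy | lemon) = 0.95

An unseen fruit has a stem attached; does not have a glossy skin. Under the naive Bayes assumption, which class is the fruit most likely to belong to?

apple

apple: 0.85 × 0.3 × (1−0.25) = 0.19125
orange: 0.05 × 0.55 × (1−0.95) = 0.001375
lemon: 0.1 × 0.7 × (1−0.95) = 0.0035
Highest score → apple.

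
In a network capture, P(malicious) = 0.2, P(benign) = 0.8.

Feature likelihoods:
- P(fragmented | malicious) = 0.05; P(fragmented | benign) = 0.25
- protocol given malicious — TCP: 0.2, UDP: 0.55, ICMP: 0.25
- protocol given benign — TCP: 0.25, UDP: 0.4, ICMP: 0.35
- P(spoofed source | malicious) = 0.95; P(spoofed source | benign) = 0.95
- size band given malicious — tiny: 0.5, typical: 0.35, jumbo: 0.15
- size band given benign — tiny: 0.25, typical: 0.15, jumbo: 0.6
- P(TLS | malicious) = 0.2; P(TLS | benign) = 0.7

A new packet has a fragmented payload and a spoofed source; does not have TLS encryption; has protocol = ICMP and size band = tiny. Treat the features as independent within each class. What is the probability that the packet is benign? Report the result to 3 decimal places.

0.840

malicious: 0.2 × 0.05 × 0.25 × 0.95 × 0.5 × (1−0.2) = 0.00095
benign: 0.8 × 0.25 × 0.35 × 0.95 × 0.25 × (1−0.7) = 0.0049875
P(benign | x) = 0.0049875 / 0.0059375 ≈ 0.840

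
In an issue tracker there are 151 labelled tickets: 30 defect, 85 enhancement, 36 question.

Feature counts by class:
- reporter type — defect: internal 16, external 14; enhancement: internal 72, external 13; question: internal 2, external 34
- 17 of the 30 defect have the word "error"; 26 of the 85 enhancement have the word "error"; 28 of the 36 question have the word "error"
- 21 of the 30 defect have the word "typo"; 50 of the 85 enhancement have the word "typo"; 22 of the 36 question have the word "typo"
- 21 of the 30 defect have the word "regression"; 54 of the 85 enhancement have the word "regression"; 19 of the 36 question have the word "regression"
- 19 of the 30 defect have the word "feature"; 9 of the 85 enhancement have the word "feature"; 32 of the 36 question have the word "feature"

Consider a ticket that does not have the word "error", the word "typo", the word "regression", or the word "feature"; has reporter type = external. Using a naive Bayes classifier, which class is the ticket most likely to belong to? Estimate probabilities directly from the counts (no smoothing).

defect: (30/151) × (14/30) × (13/30) × (9/30) × (9/30) × (11/30) ≈ 0.00132583
enhancement: (85/151) × (13/85) × (59/85) × (35/85) × (31/85) × (76/85) ≈ 0.00802391
question: (36/151) × (34/36) × (8/36) × (14/36) × (17/36) × (4/36) ≈ 0.00102098
Highest score → enhancement.

enhancement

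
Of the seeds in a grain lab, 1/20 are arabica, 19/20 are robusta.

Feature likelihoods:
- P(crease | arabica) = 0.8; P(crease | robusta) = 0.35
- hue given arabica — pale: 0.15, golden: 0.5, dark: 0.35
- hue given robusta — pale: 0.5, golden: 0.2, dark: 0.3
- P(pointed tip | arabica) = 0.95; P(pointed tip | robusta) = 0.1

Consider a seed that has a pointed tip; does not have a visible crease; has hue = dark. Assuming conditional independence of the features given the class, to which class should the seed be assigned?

robusta

arabica: 0.05 × (1−0.8) × 0.35 × 0.95 = 0.003325
robusta: 0.95 × (1−0.35) × 0.3 × 0.1 = 0.018525
Highest score → robusta.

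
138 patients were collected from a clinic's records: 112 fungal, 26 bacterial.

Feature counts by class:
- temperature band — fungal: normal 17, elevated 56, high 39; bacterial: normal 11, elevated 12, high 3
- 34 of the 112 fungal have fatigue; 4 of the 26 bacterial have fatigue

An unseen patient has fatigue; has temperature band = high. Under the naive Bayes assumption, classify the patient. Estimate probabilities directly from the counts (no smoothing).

fungal: (112/138) × (39/112) × (34/112) ≈ 0.0857919
bacterial: (26/138) × (3/26) × (4/26) ≈ 0.00334448
Highest score → fungal.

fungal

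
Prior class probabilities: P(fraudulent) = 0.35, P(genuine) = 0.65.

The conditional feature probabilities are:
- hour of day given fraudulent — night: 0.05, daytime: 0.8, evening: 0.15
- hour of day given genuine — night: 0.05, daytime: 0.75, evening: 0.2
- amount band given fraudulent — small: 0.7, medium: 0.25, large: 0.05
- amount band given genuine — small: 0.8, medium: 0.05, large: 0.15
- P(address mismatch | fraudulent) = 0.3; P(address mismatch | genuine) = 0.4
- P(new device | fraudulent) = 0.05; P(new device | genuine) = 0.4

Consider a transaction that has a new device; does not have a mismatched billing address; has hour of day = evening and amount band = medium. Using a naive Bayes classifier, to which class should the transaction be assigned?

fraudulent: 0.35 × 0.15 × 0.25 × (1−0.3) × 0.05 = 0.000459375
genuine: 0.65 × 0.2 × 0.05 × (1−0.4) × 0.4 = 0.00156
Highest score → genuine.

genuine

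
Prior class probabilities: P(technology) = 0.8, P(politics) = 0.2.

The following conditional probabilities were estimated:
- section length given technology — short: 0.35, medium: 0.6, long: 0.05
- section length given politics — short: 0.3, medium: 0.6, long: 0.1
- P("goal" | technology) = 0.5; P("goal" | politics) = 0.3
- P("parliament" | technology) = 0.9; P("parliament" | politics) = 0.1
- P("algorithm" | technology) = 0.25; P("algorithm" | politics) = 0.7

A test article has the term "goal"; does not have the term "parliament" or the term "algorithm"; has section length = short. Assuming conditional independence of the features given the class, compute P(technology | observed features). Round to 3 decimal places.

0.684

technology: 0.8 × 0.35 × 0.5 × (1−0.9) × (1−0.25) = 0.0105
politics: 0.2 × 0.3 × 0.3 × (1−0.1) × (1−0.7) = 0.00486
P(technology | x) = 0.0105 / 0.01536 ≈ 0.684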